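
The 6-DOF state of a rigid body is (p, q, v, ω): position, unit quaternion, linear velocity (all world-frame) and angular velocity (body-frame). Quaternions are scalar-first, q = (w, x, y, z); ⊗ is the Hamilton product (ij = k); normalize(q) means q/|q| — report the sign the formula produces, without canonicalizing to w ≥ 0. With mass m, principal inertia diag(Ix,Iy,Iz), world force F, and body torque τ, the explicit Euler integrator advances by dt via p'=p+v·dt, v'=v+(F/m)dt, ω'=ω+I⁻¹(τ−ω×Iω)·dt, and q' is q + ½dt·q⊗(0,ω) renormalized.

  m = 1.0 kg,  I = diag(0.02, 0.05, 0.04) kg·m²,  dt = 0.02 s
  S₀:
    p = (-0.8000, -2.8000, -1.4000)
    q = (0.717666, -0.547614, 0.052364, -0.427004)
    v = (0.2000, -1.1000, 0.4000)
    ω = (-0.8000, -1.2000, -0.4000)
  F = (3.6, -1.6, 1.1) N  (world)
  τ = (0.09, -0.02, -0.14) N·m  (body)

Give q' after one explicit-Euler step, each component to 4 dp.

q' = (0.7121, -0.5586, 0.0450, -0.4228)

Hamilton product q⊗(0,ω) = (-0.5460560, -1.1074832, -0.7386416, 0.4119616)
updated quaternion q' = (0.7121, -0.5586, 0.0450, -0.4228)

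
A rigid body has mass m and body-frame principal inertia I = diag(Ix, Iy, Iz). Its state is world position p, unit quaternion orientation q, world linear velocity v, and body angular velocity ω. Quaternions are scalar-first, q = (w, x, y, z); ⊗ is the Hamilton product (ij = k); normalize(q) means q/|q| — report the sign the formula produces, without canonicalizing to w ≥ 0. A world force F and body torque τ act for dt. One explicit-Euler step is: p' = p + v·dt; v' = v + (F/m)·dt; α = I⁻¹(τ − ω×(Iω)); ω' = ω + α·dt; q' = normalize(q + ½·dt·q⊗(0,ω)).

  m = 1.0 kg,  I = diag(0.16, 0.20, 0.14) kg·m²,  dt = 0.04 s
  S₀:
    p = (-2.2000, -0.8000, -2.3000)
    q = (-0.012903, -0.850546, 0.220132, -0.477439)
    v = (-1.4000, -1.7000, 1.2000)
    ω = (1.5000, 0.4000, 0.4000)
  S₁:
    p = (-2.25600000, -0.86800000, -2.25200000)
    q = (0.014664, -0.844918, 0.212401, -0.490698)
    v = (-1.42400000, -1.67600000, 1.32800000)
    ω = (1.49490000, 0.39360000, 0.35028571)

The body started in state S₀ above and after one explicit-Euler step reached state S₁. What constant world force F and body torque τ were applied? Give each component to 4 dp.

Δv = v₁−v₀ = (-0.02400000, 0.02400000, 0.12800000)
applied force F = (-0.6000, 0.6000, 3.2000)
rate change Δω = (-0.00510000, -0.00640000, -0.04971429)
gyro term ω₀×Iω₀ = (-0.0096, 0.0120, 0.0240)
applied torque τ = (-0.0300, -0.0200, -0.1500)

F = (-0.6000, 0.6000, 3.2000)
τ = (-0.0300, -0.0200, -0.1500)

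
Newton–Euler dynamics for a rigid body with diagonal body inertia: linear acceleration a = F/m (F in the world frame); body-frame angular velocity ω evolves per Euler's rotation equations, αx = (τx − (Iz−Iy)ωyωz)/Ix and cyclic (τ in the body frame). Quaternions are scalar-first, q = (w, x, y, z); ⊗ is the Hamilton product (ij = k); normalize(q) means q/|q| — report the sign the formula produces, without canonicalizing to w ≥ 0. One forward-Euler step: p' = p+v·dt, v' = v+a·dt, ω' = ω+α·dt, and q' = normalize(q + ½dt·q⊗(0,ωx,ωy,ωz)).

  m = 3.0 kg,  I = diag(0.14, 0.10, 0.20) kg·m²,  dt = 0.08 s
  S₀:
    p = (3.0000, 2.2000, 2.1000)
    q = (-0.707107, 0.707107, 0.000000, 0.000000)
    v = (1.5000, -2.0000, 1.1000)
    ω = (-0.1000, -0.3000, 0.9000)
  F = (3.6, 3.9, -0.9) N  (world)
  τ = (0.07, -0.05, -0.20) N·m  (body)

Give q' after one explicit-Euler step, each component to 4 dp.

q' = (-0.7038, 0.7094, -0.0170, -0.0339)

q⊗(0,ω) = (0.0707107, 0.0707107, -0.4242642, -0.8485284)
q + ½dt·q⊗(0,ω), renormalized = (-0.7038, 0.7094, -0.0170, -0.0339)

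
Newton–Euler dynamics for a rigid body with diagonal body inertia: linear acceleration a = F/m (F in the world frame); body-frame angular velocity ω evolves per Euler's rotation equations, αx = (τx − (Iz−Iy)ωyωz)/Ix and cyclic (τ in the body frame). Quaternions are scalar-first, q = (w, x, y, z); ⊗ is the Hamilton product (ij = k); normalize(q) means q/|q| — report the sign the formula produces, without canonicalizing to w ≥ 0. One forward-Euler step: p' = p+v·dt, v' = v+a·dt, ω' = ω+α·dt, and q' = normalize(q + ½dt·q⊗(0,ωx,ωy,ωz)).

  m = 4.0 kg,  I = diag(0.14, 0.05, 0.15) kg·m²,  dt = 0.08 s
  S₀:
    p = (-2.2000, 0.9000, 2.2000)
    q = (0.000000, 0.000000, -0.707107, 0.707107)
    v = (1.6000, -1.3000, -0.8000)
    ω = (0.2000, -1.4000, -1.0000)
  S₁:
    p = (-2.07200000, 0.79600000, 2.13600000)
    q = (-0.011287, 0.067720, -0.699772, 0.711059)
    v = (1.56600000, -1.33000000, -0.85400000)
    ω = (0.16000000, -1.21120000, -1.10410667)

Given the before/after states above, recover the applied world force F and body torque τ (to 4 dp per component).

F = (-1.7000, -1.5000, -2.7000)
τ = (0.0700, 0.1200, -0.1700)

ω₁ − ω₀ = (-0.04000000, 0.18880000, -0.10410667)
precession coupling = (0.1400, 0.0020, 0.0252)
I·α + gyro = (0.0700, 0.1200, -0.1700)
velocity change Δv = (-0.03400000, -0.03000000, -0.05400000)
applied force F = (-1.7000, -1.5000, -2.7000)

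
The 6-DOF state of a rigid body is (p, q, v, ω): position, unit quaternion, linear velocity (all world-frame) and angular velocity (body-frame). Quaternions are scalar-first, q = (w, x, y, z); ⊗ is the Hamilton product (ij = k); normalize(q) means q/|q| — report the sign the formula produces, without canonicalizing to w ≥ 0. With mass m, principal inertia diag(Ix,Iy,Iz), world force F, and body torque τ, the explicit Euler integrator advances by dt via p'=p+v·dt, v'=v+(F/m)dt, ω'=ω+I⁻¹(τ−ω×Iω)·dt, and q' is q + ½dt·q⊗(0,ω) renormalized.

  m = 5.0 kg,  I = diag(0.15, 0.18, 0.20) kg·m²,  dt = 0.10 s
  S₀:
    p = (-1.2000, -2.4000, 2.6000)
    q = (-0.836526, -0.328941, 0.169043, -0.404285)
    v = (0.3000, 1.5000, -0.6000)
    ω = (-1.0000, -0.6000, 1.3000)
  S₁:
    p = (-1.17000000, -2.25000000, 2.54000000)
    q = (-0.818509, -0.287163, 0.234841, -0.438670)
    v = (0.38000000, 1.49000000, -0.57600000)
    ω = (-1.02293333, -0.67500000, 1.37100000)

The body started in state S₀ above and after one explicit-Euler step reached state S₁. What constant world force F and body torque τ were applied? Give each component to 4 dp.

F = (4.0000, -0.5000, 1.2000)
τ = (-0.0500, -0.0700, 0.1600)

velocity change Δv = (0.08000000, -0.01000000, 0.02400000)
F = m·Δv/dt = (4.0000, -0.5000, 1.2000)
ω₁ − ω₀ = (-0.02293333, -0.07500000, 0.07100000)
precession coupling = (-0.0156, 0.0650, 0.0180)
applied torque τ = (-0.0500, -0.0700, 0.1600)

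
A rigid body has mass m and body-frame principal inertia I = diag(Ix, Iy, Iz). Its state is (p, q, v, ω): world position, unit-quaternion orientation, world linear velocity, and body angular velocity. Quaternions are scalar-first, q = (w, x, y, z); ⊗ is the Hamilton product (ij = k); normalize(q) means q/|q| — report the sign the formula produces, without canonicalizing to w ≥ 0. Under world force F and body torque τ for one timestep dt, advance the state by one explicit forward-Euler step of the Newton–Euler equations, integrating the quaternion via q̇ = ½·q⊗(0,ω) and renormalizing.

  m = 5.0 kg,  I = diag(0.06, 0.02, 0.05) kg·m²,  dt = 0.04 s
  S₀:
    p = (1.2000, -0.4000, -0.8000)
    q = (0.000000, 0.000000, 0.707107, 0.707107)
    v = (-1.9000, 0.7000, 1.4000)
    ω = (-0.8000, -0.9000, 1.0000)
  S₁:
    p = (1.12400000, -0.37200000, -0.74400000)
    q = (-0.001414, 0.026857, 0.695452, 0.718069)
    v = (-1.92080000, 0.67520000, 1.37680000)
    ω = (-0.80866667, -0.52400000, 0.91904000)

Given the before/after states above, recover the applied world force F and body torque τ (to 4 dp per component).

F = (-2.6000, -3.1000, -2.9000)
τ = (-0.0400, 0.1800, -0.1300)

Δω = ω₁−ω₀ = (-0.00866667, 0.37600000, -0.08096000)
precession coupling = (-0.0270, -0.0080, -0.0288)
applied torque τ = (-0.0400, 0.1800, -0.1300)
velocity change Δv = (-0.02080000, -0.02480000, -0.02320000)
F = m·Δv/dt = (-2.6000, -3.1000, -2.9000)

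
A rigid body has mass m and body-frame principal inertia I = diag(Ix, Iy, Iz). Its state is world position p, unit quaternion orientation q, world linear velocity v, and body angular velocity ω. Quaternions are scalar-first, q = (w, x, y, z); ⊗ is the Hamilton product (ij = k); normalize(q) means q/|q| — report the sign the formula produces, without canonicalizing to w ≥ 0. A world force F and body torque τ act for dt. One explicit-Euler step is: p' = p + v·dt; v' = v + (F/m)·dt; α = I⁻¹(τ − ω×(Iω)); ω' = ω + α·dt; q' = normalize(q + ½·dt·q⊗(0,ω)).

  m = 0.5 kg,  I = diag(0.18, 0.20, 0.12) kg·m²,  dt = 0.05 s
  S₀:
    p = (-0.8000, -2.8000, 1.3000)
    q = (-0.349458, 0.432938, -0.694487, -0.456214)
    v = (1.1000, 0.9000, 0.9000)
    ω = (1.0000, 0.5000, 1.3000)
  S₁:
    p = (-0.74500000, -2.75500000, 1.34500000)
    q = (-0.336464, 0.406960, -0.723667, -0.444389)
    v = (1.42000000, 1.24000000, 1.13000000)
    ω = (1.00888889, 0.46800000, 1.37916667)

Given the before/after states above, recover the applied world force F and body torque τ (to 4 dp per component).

F = (3.2000, 3.4000, 2.3000)
τ = (-0.0200, -0.0500, 0.2000)

velocity change Δv = (0.32000000, 0.34000000, 0.23000000)
m·(v₁−v₀)/dt = (3.2000, 3.4000, 2.3000)
ω₁ − ω₀ = (0.00888889, -0.03200000, 0.07916667)
applied torque τ = (-0.0200, -0.0500, 0.2000)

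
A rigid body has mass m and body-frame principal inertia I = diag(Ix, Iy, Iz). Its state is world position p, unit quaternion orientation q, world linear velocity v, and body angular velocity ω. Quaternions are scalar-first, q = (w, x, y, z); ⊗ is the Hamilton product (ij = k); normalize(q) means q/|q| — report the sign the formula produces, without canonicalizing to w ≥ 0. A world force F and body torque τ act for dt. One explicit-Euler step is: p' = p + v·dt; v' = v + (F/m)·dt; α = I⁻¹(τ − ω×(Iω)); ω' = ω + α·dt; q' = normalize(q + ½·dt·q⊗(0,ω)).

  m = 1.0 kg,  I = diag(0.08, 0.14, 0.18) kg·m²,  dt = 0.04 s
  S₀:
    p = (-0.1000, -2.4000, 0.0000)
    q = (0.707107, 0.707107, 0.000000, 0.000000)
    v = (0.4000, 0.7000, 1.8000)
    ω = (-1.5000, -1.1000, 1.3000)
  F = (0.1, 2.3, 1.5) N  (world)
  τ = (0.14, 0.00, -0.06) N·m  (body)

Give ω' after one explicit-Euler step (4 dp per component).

ω' = (-1.4014, -1.1557, 1.2647)

precession coupling ω×(Iω) = (-0.0572, 0.1950, 0.0990)
(τ − ω×Iω)/I = (2.4650, -1.3929, -0.8833)
ω + α·dt = (-1.4014, -1.1557, 1.2647)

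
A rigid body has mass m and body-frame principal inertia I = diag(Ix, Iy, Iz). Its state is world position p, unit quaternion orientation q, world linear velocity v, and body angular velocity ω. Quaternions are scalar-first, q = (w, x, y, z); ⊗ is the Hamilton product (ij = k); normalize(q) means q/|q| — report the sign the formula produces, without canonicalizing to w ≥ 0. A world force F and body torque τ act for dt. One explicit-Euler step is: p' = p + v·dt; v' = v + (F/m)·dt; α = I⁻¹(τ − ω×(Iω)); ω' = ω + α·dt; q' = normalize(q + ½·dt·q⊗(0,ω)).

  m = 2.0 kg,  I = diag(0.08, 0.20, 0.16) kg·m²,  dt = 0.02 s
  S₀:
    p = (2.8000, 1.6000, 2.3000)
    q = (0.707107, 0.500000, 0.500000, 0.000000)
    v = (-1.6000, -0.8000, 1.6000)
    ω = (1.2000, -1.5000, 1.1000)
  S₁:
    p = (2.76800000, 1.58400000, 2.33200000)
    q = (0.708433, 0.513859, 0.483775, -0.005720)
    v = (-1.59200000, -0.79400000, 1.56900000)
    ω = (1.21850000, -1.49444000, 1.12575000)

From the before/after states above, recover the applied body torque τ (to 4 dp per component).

Δω = ω₁−ω₀ = (0.01850000, 0.00556000, 0.02575000)
I·α + gyro = (0.1400, -0.0500, -0.0100)

τ = (0.1400, -0.0500, -0.0100)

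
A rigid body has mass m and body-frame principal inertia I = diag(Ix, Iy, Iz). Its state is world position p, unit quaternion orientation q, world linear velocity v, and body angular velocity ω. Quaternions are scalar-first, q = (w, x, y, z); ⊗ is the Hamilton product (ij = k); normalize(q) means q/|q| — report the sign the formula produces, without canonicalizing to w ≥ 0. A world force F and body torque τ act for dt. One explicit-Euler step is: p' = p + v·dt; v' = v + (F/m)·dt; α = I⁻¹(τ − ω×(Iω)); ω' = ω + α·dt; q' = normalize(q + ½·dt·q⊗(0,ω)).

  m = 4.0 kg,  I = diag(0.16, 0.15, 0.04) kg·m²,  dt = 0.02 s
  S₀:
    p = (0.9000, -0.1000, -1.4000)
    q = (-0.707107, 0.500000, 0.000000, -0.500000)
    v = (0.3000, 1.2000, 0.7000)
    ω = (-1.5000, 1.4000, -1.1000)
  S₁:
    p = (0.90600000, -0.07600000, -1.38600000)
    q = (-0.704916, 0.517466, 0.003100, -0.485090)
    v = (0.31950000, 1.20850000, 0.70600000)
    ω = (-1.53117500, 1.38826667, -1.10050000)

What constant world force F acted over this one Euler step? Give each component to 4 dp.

v₁ − v₀ = (0.01950000, 0.00850000, 0.00600000)
applied force F = (3.9000, 1.7000, 1.2000)

F = (3.9000, 1.7000, 1.2000)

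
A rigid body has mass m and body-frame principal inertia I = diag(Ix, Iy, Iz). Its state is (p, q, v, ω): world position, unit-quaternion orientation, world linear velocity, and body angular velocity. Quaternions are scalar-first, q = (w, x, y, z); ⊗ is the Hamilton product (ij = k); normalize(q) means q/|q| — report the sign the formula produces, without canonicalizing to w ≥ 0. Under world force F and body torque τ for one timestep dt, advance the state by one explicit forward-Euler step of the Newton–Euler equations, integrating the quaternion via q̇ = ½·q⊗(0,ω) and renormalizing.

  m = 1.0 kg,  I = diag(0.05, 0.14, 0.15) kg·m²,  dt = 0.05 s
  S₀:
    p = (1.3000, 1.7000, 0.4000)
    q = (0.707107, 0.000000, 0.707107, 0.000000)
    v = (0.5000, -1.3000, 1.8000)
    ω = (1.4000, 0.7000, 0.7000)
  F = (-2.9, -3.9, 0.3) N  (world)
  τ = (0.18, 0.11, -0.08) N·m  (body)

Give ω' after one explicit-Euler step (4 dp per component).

precession coupling ω×(Iω) = (0.0049, -0.0980, 0.0882)
α = I⁻¹(τ − ω×Iω) = (3.5020, 1.4857, -1.1213)
ω + α·dt = (1.5751, 0.7743, 0.6439)

ω' = (1.5751, 0.7743, 0.6439)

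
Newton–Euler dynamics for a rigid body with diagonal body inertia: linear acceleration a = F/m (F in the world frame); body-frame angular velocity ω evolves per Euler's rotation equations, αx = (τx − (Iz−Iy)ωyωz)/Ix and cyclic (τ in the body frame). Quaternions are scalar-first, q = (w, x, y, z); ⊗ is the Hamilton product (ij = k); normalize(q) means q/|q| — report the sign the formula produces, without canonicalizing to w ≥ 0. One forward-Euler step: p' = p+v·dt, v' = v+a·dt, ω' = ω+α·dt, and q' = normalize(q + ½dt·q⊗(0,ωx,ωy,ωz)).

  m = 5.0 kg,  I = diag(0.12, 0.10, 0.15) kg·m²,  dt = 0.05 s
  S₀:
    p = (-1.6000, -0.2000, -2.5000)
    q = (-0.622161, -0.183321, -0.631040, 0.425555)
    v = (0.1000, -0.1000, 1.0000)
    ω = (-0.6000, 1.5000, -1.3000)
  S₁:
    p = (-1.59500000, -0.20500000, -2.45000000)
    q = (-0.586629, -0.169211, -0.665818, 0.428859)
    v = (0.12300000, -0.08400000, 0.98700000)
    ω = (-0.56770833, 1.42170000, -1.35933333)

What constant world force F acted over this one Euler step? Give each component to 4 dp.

F = (2.3000, 1.6000, -1.3000)

velocity change Δv = (0.02300000, 0.01600000, -0.01300000)
F = m·Δv/dt = (2.3000, 1.6000, -1.3000)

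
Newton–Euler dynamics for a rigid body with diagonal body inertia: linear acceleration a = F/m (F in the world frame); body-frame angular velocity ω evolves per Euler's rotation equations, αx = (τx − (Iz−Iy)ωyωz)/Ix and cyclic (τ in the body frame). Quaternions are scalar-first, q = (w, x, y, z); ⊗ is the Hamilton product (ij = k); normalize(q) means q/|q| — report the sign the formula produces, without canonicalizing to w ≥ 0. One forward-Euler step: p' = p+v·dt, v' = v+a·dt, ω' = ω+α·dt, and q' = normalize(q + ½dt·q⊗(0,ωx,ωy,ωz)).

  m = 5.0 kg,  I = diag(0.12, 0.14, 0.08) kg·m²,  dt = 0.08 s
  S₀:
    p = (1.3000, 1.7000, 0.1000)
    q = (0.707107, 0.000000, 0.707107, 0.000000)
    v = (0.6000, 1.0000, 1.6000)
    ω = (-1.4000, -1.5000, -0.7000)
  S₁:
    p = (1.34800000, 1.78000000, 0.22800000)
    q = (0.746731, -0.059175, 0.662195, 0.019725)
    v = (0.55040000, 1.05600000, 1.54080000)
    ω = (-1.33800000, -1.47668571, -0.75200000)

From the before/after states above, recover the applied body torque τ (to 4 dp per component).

τ = (0.0300, 0.0800, -0.0100)

Δω = ω₁−ω₀ = (0.06200000, 0.02331429, -0.05200000)
I·α + gyro = (0.0300, 0.0800, -0.0100)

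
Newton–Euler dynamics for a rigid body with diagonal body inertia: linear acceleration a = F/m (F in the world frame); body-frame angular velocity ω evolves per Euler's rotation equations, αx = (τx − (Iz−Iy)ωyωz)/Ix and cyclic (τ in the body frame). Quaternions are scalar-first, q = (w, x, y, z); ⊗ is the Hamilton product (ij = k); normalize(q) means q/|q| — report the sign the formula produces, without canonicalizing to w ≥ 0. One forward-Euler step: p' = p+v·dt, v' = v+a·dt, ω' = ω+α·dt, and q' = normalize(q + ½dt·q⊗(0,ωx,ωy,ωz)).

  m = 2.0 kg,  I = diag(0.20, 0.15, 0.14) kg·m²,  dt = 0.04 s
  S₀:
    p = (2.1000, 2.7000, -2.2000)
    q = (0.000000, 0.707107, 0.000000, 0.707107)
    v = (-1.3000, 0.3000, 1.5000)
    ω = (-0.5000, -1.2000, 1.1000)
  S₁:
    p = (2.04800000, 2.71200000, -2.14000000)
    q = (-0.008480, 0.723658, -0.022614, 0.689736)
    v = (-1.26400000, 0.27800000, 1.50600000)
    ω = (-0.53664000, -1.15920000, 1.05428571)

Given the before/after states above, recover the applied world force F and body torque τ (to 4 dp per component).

ω₁ − ω₀ = (-0.03664000, 0.04080000, -0.04571429)
τ = I·(Δω/dt) + ω₀×(Iω₀) = (-0.1700, 0.1200, -0.1900)
Δv = v₁−v₀ = (0.03600000, -0.02200000, 0.00600000)
m·(v₁−v₀)/dt = (1.8000, -1.1000, 0.3000)

F = (1.8000, -1.1000, 0.3000)
τ = (-0.1700, 0.1200, -0.1900)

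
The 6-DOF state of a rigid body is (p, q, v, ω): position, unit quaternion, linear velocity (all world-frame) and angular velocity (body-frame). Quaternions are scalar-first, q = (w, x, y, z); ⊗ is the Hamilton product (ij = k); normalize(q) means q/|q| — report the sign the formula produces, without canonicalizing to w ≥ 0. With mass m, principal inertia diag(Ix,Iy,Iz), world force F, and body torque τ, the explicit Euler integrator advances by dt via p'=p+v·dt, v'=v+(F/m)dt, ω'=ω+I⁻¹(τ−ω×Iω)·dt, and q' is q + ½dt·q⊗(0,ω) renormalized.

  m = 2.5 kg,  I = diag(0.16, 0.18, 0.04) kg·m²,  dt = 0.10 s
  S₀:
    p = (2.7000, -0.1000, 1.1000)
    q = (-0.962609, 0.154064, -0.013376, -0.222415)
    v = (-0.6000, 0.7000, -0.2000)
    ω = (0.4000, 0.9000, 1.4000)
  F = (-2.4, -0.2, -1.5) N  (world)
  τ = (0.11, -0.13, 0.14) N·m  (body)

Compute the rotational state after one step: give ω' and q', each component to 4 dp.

ω×(Iω) gyroscopic = (-0.1764, 0.0672, 0.0072)
α = I⁻¹(τ − ω×Iω) = (1.7900, -1.0956, 3.3200)
new body rate ω' = (0.5790, 0.7904, 1.7320)
Hamilton product q⊗(0,ω) = (0.2617938, -0.2035965, -1.1710037, -1.2036446)
q + ½dt·q⊗(0,ω), renormalized = (-0.9461, 0.1434, -0.0717, -0.2816)

ω' = (0.5790, 0.7904, 1.7320)
q' = (-0.9461, 0.1434, -0.0717, -0.2816)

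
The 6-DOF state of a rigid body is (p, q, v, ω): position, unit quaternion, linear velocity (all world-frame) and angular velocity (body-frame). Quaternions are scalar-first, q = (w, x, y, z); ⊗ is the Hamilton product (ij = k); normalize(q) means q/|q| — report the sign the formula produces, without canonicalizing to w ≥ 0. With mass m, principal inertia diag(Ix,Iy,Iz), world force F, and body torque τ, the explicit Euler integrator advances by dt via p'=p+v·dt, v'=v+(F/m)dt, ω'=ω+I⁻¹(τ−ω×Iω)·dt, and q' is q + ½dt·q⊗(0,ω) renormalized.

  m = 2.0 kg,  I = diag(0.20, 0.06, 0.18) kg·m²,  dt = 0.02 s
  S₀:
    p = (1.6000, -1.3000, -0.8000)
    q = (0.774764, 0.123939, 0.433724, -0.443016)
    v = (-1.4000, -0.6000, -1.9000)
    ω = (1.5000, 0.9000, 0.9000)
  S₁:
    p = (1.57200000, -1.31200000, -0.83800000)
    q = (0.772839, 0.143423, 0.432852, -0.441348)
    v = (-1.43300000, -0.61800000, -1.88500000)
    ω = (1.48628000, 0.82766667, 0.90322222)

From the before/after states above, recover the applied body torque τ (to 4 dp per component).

τ = (-0.0400, -0.1900, -0.1600)

rate change Δω = (-0.01372000, -0.07233333, 0.00322222)
ω₀×(Iω₀) = (0.0972, 0.0270, -0.1890)
I·α + gyro = (-0.0400, -0.1900, -0.1600)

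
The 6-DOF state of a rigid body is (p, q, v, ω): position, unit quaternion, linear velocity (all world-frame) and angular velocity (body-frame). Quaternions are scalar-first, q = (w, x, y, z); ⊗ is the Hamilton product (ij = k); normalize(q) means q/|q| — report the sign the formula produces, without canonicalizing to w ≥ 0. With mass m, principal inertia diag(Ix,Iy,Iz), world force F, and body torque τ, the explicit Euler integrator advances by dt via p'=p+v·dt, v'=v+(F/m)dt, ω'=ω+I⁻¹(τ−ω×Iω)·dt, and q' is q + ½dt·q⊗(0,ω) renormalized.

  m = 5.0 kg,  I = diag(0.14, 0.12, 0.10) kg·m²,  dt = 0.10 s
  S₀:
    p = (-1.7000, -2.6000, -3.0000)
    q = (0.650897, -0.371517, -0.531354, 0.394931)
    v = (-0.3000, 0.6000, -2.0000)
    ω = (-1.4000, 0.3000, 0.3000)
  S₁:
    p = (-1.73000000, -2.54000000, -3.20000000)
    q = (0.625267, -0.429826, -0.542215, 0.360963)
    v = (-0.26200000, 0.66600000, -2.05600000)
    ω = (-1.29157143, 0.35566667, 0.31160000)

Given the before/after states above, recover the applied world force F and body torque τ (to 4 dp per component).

rate change Δω = (0.10842857, 0.05566667, 0.01160000)
precession coupling = (-0.0018, -0.0168, 0.0084)
applied torque τ = (0.1500, 0.0500, 0.0200)
velocity change Δv = (0.03800000, 0.06600000, -0.05600000)
applied force F = (1.9000, 3.3000, -2.8000)

F = (1.9000, 3.3000, -2.8000)
τ = (0.1500, 0.0500, 0.0200)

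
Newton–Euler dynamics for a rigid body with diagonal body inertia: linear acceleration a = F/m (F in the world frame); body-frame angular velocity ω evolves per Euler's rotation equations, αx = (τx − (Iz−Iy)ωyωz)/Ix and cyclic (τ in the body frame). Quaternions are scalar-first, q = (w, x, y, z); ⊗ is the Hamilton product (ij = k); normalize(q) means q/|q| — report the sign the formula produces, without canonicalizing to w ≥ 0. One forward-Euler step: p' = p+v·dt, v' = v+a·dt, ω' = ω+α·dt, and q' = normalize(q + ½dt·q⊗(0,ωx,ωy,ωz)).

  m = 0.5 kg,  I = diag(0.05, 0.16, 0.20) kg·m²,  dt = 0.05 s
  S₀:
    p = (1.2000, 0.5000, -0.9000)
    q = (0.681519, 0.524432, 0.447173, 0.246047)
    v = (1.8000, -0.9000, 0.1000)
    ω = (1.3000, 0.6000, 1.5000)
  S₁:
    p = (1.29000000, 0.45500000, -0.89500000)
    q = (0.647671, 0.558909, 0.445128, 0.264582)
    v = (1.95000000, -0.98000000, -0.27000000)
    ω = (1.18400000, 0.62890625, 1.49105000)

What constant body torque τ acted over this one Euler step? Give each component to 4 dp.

τ = (-0.0800, -0.2000, 0.0500)

rate change Δω = (-0.11600000, 0.02890625, -0.00895000)
precession coupling = (0.0360, -0.2925, 0.0858)
τ = I·(Δω/dt) + ω₀×(Iω₀) = (-0.0800, -0.2000, 0.0500)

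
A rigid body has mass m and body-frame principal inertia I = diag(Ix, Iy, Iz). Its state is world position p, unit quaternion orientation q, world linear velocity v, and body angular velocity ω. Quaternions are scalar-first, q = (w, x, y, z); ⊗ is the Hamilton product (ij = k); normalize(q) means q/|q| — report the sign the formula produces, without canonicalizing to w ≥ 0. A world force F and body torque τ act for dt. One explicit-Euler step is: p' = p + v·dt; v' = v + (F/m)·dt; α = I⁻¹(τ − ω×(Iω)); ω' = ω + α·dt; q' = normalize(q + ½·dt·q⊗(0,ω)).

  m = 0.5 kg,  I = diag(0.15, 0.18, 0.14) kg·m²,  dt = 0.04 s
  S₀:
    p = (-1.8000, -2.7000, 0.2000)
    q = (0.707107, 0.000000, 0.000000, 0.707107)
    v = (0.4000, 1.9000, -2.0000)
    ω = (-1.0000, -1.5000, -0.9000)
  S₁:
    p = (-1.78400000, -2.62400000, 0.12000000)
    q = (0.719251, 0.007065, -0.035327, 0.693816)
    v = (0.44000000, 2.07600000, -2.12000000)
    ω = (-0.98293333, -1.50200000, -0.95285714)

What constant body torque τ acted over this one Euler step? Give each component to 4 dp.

rate change Δω = (0.01706667, -0.00200000, -0.05285714)
applied torque τ = (0.0100, 0.0000, -0.1400)

τ = (0.0100, 0.0000, -0.1400)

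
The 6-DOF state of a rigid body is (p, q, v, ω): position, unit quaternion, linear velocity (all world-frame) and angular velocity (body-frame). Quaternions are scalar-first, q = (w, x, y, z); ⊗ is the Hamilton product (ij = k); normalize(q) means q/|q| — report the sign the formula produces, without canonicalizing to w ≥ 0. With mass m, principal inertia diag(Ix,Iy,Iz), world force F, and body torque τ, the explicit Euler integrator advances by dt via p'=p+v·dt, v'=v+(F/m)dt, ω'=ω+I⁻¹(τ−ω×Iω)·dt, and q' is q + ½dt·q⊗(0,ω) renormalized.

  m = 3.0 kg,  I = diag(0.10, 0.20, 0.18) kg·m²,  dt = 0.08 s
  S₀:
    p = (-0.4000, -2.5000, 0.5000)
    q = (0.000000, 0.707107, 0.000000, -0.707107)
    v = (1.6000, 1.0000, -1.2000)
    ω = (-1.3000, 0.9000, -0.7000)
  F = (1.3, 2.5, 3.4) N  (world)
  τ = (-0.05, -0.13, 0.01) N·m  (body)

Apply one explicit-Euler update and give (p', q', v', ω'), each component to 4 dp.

p' = (-0.2720, -2.4200, 0.4040)
q' = (0.0169, 0.7308, 0.0564, -0.6800)
v' = (1.6347, 1.0667, -1.1093)
ω' = (-1.3501, 0.8771, -0.6436)

linear accel F/m = (0.4333, 0.8333, 1.1333)
p + v·dt = (-0.2720, -2.4200, 0.4040)
v + (F/m)dt = (1.6347, 1.0667, -1.1093)
ω×(Iω) gyroscopic = (0.0126, -0.0728, -0.1170)
angular accel α = (-0.6260, -0.2860, 0.7056)
ω' = ω + α·dt = (-1.3501, 0.8771, -0.6436)
q⊗(0,ω) = (0.4242642, 0.6363963, 1.4142140, 0.6363963)
q + ½dt·q⊗(0,ω), renormalized = (0.0169, 0.7308, 0.0564, -0.6800)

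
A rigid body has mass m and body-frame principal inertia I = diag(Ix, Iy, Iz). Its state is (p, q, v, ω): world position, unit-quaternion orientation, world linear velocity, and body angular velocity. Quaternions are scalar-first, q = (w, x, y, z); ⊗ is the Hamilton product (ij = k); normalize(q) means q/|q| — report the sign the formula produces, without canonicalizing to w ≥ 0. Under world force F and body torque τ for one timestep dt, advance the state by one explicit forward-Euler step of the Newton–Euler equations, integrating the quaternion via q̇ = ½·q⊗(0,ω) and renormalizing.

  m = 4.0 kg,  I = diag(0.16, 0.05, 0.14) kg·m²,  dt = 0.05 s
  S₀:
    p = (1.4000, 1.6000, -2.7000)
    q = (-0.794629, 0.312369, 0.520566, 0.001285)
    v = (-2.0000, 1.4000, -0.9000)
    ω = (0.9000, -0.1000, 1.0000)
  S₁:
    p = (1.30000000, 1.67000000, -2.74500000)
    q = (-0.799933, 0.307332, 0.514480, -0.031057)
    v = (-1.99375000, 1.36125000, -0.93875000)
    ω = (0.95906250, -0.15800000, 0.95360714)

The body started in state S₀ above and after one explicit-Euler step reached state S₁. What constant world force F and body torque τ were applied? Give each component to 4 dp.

F = (0.5000, -3.1000, -3.1000)
τ = (0.1800, -0.0400, -0.1200)

Δω = ω₁−ω₀ = (0.05906250, -0.05800000, -0.04639286)
ω₀×(Iω₀) = (-0.0090, 0.0180, 0.0099)
I·α + gyro = (0.1800, -0.0400, -0.1200)
velocity change Δv = (0.00625000, -0.03875000, -0.03875000)
m·(v₁−v₀)/dt = (0.5000, -3.1000, -3.1000)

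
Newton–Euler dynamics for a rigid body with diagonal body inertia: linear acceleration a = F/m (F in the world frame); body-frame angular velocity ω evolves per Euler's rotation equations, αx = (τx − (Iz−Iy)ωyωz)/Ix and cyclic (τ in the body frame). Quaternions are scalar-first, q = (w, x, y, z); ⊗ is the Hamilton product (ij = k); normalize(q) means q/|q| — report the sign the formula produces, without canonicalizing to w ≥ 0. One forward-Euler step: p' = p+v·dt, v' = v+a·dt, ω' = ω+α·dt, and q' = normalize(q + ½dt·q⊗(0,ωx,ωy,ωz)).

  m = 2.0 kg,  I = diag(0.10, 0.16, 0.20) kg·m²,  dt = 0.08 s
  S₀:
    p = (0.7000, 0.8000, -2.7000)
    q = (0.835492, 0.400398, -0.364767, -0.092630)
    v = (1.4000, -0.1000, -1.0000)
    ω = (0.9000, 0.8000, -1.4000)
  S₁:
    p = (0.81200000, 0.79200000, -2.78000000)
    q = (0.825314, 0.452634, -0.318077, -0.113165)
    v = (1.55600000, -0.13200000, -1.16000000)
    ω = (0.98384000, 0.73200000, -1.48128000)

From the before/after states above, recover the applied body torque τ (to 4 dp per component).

τ = (0.0600, -0.0100, -0.1600)

rate change Δω = (0.08384000, -0.06800000, -0.08128000)
I·α + gyro = (0.0600, -0.0100, -0.1600)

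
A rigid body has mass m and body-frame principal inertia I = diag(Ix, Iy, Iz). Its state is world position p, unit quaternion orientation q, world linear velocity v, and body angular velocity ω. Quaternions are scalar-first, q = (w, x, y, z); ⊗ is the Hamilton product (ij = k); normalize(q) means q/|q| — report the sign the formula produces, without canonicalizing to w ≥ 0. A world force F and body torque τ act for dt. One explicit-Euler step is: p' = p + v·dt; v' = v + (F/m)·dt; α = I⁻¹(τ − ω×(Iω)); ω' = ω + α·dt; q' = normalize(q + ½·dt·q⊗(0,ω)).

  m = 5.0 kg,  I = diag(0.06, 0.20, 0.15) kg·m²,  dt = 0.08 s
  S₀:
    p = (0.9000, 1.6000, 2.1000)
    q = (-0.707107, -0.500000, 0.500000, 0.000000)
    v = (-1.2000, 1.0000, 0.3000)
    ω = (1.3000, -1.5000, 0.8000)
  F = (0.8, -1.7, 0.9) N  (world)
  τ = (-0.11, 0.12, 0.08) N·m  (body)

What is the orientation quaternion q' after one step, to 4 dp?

q' = (-0.6487, -0.5189, 0.5564, -0.0186)

q⊗(0,ω) = (1.4000000, -0.5192391, 1.4606605, -0.4656856)
q' = normalize(q + ½dt·q⊗(0,ω)) = (-0.6487, -0.5189, 0.5564, -0.0186)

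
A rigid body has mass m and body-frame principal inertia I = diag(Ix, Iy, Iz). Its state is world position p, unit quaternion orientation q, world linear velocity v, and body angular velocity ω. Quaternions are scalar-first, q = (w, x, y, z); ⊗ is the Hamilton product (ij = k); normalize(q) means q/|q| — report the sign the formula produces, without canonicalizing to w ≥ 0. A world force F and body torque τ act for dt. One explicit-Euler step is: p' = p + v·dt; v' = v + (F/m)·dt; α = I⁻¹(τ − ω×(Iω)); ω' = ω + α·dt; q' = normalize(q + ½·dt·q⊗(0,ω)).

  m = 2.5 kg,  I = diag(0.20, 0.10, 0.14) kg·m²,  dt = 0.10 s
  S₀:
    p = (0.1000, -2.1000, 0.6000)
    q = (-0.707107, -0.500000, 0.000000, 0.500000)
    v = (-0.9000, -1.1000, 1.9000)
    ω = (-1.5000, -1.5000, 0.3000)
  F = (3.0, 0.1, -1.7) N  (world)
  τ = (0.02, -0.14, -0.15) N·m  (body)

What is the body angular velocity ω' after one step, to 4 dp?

ω' = (-1.4810, -1.6130, 0.3536)

(τ − ω×Iω)/I = (0.1900, -1.1300, 0.5357)
ω' = ω + α·dt = (-1.4810, -1.6130, 0.3536)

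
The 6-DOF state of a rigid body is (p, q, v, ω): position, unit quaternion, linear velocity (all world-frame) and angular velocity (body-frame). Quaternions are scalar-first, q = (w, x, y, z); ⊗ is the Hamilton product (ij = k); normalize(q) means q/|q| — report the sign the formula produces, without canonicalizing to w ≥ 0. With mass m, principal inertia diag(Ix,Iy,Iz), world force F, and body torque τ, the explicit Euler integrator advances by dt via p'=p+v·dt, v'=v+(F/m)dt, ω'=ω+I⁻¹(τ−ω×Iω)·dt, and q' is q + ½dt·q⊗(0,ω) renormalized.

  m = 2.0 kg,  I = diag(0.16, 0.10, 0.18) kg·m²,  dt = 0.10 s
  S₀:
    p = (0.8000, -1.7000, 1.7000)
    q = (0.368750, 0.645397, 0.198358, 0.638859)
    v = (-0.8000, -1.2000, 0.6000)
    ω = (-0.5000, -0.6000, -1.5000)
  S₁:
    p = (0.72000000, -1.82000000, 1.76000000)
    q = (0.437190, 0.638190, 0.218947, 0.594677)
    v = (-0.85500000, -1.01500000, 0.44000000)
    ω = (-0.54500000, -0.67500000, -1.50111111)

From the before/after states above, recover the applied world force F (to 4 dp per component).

Δv = v₁−v₀ = (-0.05500000, 0.18500000, -0.16000000)
applied force F = (-1.1000, 3.7000, -3.2000)

F = (-1.1000, 3.7000, -3.2000)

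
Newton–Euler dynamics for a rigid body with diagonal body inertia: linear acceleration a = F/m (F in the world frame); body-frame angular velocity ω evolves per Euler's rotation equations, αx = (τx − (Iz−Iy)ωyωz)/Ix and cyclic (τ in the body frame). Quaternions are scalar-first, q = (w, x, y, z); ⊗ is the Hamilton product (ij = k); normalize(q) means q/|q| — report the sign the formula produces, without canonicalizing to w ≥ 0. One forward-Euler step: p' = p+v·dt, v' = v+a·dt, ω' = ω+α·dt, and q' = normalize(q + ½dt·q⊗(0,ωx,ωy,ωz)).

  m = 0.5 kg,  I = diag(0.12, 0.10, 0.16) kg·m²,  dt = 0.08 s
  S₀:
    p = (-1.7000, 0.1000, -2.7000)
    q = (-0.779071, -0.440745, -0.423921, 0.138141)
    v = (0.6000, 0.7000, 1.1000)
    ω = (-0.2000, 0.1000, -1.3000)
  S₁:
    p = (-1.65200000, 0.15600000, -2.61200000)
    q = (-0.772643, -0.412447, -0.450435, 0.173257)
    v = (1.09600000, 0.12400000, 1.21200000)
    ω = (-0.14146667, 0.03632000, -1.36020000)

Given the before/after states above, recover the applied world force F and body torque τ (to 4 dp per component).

F = (3.1000, -3.6000, 0.7000)
τ = (0.0800, -0.0900, -0.1200)

Δv = v₁−v₀ = (0.49600000, -0.57600000, 0.11200000)
m·(v₁−v₀)/dt = (3.1000, -3.6000, 0.7000)
ω₁ − ω₀ = (0.05853333, -0.06368000, -0.06020000)
I·α + gyro = (0.0800, -0.0900, -0.1200)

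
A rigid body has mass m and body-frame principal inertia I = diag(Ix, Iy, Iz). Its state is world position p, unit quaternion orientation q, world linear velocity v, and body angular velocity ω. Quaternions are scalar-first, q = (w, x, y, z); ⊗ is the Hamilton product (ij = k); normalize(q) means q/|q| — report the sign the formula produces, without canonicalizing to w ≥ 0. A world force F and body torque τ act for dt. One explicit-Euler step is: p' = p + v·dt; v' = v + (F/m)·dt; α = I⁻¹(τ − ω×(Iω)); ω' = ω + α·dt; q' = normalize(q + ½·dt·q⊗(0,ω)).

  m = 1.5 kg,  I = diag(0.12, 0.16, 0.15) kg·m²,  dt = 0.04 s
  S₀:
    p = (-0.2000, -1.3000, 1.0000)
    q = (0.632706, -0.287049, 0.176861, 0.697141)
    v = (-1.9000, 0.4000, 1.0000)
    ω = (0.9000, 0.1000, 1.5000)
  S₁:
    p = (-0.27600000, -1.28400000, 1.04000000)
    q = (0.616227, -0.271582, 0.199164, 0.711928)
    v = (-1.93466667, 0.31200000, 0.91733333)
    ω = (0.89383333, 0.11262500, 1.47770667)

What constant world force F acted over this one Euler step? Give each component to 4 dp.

F = (-1.3000, -3.3000, -3.1000)

velocity change Δv = (-0.03466667, -0.08800000, -0.08266667)
F = m·Δv/dt = (-1.3000, -3.3000, -3.1000)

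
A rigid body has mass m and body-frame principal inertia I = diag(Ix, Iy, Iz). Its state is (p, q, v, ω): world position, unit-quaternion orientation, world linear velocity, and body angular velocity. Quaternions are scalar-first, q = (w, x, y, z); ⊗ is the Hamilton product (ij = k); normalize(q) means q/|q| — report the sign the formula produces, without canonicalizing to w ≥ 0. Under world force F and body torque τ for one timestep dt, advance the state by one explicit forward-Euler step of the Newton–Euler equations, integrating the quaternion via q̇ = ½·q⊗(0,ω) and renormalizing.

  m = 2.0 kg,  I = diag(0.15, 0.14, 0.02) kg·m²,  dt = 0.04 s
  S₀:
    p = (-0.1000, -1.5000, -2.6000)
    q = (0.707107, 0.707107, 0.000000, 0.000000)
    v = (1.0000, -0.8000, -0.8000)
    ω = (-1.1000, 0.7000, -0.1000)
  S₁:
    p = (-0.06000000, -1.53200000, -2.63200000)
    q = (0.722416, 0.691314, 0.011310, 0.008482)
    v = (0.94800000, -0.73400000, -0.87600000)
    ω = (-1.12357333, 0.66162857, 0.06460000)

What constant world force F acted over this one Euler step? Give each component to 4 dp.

Δv = v₁−v₀ = (-0.05200000, 0.06600000, -0.07600000)
F = m·Δv/dt = (-2.6000, 3.3000, -3.8000)

F = (-2.6000, 3.3000, -3.8000)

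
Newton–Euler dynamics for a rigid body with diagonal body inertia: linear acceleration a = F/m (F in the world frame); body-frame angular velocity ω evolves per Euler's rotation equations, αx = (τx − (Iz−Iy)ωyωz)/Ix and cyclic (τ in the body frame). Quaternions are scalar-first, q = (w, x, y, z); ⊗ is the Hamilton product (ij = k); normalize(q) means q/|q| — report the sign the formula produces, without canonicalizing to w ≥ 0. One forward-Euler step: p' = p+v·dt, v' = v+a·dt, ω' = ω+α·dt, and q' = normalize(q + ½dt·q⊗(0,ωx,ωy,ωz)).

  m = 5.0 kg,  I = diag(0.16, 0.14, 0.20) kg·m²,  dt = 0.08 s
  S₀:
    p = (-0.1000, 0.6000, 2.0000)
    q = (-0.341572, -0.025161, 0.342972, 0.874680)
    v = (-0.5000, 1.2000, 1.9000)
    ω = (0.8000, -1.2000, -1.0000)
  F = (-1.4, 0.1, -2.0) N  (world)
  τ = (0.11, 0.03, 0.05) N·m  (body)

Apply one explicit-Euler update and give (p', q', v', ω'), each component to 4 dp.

p' = (-0.1400, 0.6960, 2.1520)
q' = (-0.2886, -0.0078, 0.3854, 0.8764)
v' = (-0.5224, 1.2016, 1.8680)
ω' = (0.8190, -1.2011, -0.9877)

angular accel α = (0.2375, -0.0143, 0.1540)
ω + α·dt = (0.8190, -1.2011, -0.9877)
2q̇ = q⊗(0,ω) = (1.3063752, 0.4333864, 1.0844694, 0.0973876)
q + ½dt·q⊗(0,ω), renormalized = (-0.2886, -0.0078, 0.3854, 0.8764)
a = F/m = (-0.2800, 0.0200, -0.4000)
new position p' = (-0.1400, 0.6960, 2.1520)
v' = v + a·dt = (-0.5224, 1.2016, 1.8680)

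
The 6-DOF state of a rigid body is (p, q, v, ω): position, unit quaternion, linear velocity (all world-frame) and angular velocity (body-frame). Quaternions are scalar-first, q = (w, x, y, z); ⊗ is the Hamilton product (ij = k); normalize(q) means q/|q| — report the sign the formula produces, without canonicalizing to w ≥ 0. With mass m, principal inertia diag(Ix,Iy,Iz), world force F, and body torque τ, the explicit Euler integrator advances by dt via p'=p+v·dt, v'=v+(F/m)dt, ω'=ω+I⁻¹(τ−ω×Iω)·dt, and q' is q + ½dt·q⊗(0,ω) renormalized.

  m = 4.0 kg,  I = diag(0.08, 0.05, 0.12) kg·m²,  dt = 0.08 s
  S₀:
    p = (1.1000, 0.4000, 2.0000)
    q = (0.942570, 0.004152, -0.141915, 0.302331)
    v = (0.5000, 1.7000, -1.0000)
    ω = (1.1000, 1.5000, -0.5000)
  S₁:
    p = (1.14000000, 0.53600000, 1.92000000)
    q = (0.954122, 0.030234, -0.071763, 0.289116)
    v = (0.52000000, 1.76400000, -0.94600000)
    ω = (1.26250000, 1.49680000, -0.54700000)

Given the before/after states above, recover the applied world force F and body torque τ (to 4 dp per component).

v₁ − v₀ = (0.02000000, 0.06400000, 0.05400000)
applied force F = (1.0000, 3.2000, 2.7000)
ω₁ − ω₀ = (0.16250000, -0.00320000, -0.04700000)
τ = I·(Δω/dt) + ω₀×(Iω₀) = (0.1100, 0.0200, -0.1200)

F = (1.0000, 3.2000, 2.7000)
τ = (0.1100, 0.0200, -0.1200)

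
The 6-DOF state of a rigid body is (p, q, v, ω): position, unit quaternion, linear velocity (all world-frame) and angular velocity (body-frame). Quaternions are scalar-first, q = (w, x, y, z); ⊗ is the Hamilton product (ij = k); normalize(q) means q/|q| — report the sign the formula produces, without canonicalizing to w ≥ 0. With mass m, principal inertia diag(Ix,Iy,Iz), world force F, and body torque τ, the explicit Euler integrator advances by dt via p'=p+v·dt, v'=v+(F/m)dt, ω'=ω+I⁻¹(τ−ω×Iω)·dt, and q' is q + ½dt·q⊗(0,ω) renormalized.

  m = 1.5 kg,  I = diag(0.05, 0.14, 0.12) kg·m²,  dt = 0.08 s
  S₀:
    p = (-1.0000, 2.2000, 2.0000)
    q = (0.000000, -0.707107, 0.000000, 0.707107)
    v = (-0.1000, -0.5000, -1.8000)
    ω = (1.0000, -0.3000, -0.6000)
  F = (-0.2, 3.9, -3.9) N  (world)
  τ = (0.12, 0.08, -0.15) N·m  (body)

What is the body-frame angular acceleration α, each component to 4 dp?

α = (2.4720, 0.2714, -1.0250)

ω×(Iω) gyroscopic = (-0.0036, 0.0420, -0.0270)
angular accel α = (2.4720, 0.2714, -1.0250)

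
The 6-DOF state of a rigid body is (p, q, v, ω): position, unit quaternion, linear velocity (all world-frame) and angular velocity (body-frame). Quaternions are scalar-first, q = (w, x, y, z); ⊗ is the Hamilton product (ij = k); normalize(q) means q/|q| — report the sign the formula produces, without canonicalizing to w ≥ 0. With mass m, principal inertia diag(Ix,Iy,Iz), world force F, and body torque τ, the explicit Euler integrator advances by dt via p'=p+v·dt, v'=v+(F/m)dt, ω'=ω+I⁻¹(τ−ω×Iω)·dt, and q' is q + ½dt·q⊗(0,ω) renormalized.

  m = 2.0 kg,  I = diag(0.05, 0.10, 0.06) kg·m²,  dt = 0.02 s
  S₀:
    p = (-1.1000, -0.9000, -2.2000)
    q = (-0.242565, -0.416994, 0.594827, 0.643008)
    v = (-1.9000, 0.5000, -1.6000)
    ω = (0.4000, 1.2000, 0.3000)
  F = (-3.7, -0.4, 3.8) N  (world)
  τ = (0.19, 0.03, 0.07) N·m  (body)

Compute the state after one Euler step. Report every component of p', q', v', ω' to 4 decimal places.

angular accel α = (4.0880, 0.3120, 0.7667)
ω' = ω + α·dt = (0.4818, 1.2062, 0.3153)
q⊗(0,ω) = (-0.7398972, -0.6901875, 0.0912234, -0.8110931)
q + ½dt·q⊗(0,ω), renormalized = (-0.2499, -0.4239, 0.5957, 0.6348)
a = (-1.8500, -0.2000, 1.9000)
new position p' = (-1.1380, -0.8900, -2.2320)
new velocity v' = (-1.9370, 0.4960, -1.5620)

p' = (-1.1380, -0.8900, -2.2320)
q' = (-0.2499, -0.4239, 0.5957, 0.6348)
v' = (-1.9370, 0.4960, -1.5620)
ω' = (0.4818, 1.2062, 0.3153)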